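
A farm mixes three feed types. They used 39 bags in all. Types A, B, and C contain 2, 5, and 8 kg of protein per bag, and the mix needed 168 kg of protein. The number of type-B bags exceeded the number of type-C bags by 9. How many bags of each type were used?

type-A bags: 16, type-B bags: 16, type-C bags: 7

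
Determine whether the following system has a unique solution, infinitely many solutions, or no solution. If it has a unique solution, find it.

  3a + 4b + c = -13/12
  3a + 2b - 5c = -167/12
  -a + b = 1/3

a = -2/3, b = -1/3, c = 9/4

Row-reduce the augmented matrix:
R1 ← R1 / (3).
R2 ← R2 − 3·R1.
R3 ← R3 + 1·R1.
R2 ← R2 / (-2).
R1 ← R1 − 4/3·R2.
R3 ← R3 − 7/3·R2.
R3 ← R3 / (-20/3).
R1 ← R1 + 11/3·R3.
R2 ← R2 − 3·R3.
Reading off the reduced rows gives a = -2/3, b = -1/3, c = 9/4.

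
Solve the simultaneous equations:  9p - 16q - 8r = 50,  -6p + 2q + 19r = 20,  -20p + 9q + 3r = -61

p = 2, q = -3, r = 2

Row-reduce the augmented matrix:
R1 ← R1 / (9).
R2 ← R2 + 6·R1.
R3 ← R3 + 20·R1.
R2 ← R2 / (-26/3).
R1 ← R1 + 16/9·R2.
R3 ← R3 + 239/9·R2.
R3 ← R3 / (-1473/26).
R1 ← R1 + 48/13·R3.
R2 ← R2 + 41/26·R3.
Reading off the reduced rows gives p = 2, q = -3, r = 2.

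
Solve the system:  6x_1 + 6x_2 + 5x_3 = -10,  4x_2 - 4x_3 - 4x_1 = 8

infinitely many solutions

Row-reduce:
R1 ← R1 / (6).
R2 ← R2 + 4·R1.
R2 ← R2 / (8).
R1 ← R1 − 1·R2.
Rank is 2 with 3 unknowns, leaving x_3 free.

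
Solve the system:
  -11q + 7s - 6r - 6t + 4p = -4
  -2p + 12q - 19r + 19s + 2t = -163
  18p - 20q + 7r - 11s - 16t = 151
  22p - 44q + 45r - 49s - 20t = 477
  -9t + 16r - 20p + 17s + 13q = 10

infinitely many solutions

Row-reduce:
R1 ← R1 / (4).
R2 ← R2 + 2·R1.
R3 ← R3 − 18·R1.
R4 ← R4 − 22·R1.
R5 ← R5 + 20·R1.
R2 ← R2 / (13/2).
R1 ← R1 + 11/4·R2.
R3 ← R3 − 59/2·R2.
R4 ← R4 − 33/2·R2.
R5 ← R5 + 42·R2.
R3 ← R3 / (1740/13).
R1 ← R1 + 281/26·R3.
R2 ← R2 + 44/13·R3.
R4 ← R4 − 1740/13·R3.
R5 ← R5 + 2030/13·R3.
Swap R4 and R5.
R4 ← R4 / (86/3).
R1 ← R1 + 71/174·R4.
R2 ← R2 + 17/87·R4.
R3 ← R3 + 94/87·R4.
Rank is 4 with 5 unknowns, leaving t free.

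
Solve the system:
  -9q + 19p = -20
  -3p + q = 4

p = -2, q = -2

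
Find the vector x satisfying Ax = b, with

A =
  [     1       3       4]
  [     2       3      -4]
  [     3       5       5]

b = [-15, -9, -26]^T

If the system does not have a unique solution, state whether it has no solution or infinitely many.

x_1 = -2, x_2 = -3, x_3 = -1

Row-reduce the augmented matrix:
R2 ← R2 − 2·R1.
R3 ← R3 − 3·R1.
R2 ← R2 / (-3).
R1 ← R1 − 3·R2.
R3 ← R3 + 4·R2.
R3 ← R3 / (9).
R1 ← R1 + 8·R3.
R2 ← R2 − 4·R3.
Reading off the reduced rows gives x_1 = -2, x_2 = -3, x_3 = -1.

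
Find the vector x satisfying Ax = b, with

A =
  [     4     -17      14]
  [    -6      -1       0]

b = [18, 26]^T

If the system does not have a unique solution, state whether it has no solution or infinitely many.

Row-reduce:
R1 ← R1 / (4).
R2 ← R2 + 6·R1.
R2 ← R2 / (-53/2).
R1 ← R1 + 17/4·R2.
Rank is 2 with 3 unknowns, leaving x_3 free.

infinitely many solutions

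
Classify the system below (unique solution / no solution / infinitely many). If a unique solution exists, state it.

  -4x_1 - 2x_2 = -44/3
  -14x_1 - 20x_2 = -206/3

Row-reduce the augmented matrix:
R1 ← R1 / (-4).
R2 ← R2 + 14·R1.
R2 ← R2 / (-13).
R1 ← R1 − 1/2·R2.
Reading off the reduced rows gives x_1 = 3, x_2 = 4/3.

x_1 = 3, x_2 = 4/3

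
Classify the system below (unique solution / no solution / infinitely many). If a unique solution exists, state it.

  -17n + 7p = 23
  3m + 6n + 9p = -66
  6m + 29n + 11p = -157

Row-reduce:
Swap R1 and R2.
R1 ← R1 / (3).
R3 ← R3 − 6·R1.
R2 ← R2 / (-17).
R1 ← R1 − 2·R2.
R3 ← R3 − 17·R2.
Row 3 reduces to 0 = -2, a contradiction. The system is inconsistent.

no solution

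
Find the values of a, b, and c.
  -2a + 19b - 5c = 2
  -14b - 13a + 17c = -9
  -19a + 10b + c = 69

a = -5, b = -2, c = -6

Row-reduce the augmented matrix:
R1 ← R1 / (-2).
R2 ← R2 + 13·R1.
R3 ← R3 + 19·R1.
R2 ← R2 / (-275/2).
R1 ← R1 + 19/2·R2.
R3 ← R3 + 341/2·R2.
R3 ← R3 / (-322/25).
R1 ← R1 + 23/25·R3.
R2 ← R2 + 9/25·R3.
Reading off the reduced rows gives a = -5, b = -2, c = -6.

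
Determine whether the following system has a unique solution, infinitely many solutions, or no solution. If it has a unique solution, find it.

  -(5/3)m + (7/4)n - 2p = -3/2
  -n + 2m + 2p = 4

infinitely many solutions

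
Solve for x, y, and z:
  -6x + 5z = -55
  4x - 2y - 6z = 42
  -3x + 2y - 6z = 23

x = 5, y = 4, z = -5

Row-reduce the augmented matrix:
R1 ← R1 / (-6).
R2 ← R2 − 4·R1.
R3 ← R3 + 3·R1.
R2 ← R2 / (-2).
R3 ← R3 − 2·R2.
R3 ← R3 / (-67/6).
R1 ← R1 + 5/6·R3.
R2 ← R2 − 4/3·R3.
Reading off the reduced rows gives x = 5, y = 4, z = -5.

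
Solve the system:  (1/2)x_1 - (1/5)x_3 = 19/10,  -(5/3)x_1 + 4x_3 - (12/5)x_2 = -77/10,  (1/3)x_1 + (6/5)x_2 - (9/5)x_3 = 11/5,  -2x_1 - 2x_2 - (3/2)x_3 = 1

no solution

Row-reduce:
R1 ← R1 / (1/2).
R2 ← R2 + 5/3·R1.
R3 ← R3 − 1/3·R1.
R4 ← R4 + 2·R1.
R2 ← R2 / (-12/5).
R3 ← R3 − 6/5·R2.
R4 ← R4 + 2·R2.
Swap R3 and R4.
R3 ← R3 / (-457/90).
R1 ← R1 + 2/5·R3.
R2 ← R2 + 25/18·R3.
Row 4 reduces to 0 = 1/4, a contradiction. The system is inconsistent.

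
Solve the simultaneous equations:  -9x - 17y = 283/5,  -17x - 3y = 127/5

x = -1, y = -14/5

Row-reduce the augmented matrix:
R1 ← R1 / (-9).
R2 ← R2 + 17·R1.
R2 ← R2 / (262/9).
R1 ← R1 − 17/9·R2.
Reading off the reduced rows gives x = -1, y = -14/5.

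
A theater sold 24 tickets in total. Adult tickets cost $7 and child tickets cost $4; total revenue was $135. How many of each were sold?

adult tickets: 13, child tickets: 11

Let a = adult tickets, c = child tickets.
  a + c = 24
  4c + 7a = 135
Row-reduce the augmented matrix:
R2 ← R2 − 7·R1.
R2 ← R2 / (-3).
R1 ← R1 − 1·R2.
Reading off the reduced rows gives a = 13, c = 11.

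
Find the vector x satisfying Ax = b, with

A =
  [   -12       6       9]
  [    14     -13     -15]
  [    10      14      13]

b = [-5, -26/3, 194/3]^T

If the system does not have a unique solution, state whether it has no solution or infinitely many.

Row-reduce the augmented matrix:
R1 ← R1 / (-12).
R2 ← R2 − 14·R1.
R3 ← R3 − 10·R1.
R2 ← R2 / (-6).
R1 ← R1 + 1/2·R2.
R3 ← R3 − 19·R2.
R3 ← R3 / (25/4).
R1 ← R1 + 3/8·R3.
R2 ← R2 − 3/4·R3.
Reading off the reduced rows gives x_1 = 5/2, x_2 = 2/3, x_3 = 7/3.

x_1 = 5/2, x_2 = 2/3, x_3 = 7/3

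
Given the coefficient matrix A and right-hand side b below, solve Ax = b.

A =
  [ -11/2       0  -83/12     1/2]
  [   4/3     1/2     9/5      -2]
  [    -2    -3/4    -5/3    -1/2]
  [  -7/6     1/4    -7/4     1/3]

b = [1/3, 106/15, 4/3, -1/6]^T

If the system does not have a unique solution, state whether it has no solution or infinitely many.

no solution

Row-reduce:
R1 ← R1 / (-11/2).
R2 ← R2 − 4/3·R1.
R3 ← R3 + 2·R1.
R4 ← R4 + 7/6·R1.
R2 ← R2 / (1/2).
R3 ← R3 + 3/4·R2.
R4 ← R4 − 1/4·R2.
R3 ← R3 / (31/30).
R1 ← R1 − 83/66·R3.
R2 ← R2 − 122/495·R3.
R4 ← R4 + 31/90·R3.
Row 4 reduces to 0 = 1/6, a contradiction. The system is inconsistent.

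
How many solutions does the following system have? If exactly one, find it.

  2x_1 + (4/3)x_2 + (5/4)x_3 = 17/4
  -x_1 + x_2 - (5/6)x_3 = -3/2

Row-reduce:
R1 ← R1 / (2).
R2 ← R2 + 1·R1.
R2 ← R2 / (5/3).
R1 ← R1 − 2/3·R2.
Rank is 2 with 3 unknowns, leaving x_3 free.

infinitely many solutions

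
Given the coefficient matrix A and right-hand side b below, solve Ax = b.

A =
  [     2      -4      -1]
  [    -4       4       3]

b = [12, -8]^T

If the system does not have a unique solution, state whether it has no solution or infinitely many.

Row-reduce:
R1 ← R1 / (2).
R2 ← R2 + 4·R1.
R2 ← R2 / (-4).
R1 ← R1 + 2·R2.
Rank is 2 with 3 unknowns, leaving x_3 free.

infinitely many solutions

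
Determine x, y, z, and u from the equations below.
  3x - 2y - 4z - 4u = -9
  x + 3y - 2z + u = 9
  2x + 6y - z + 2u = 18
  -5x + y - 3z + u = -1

x = 1, y = 2, z = 0, u = 2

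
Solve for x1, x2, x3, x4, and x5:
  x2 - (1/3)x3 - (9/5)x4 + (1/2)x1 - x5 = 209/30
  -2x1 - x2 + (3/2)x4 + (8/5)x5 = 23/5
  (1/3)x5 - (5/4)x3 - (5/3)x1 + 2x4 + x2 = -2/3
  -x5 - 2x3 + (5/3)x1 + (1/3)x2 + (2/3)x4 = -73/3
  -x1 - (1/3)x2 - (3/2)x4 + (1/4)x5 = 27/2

Row-reduce the augmented matrix:
R1 ← R1 / (1/2).
R2 ← R2 + 2·R1.
R3 ← R3 + 5/3·R1.
R4 ← R4 − 5/3·R1.
R5 ← R5 + 1·R1.
R2 ← R2 / (3).
R1 ← R1 − 2·R2.
R3 ← R3 − 13/3·R2.
R4 ← R4 + 3·R2.
R5 ← R5 − 5/3·R2.
R3 ← R3 / (-47/108).
R1 ← R1 − 2/9·R3.
R2 ← R2 + 4/9·R3.
R4 ← R4 + 20/9·R3.
R5 ← R5 − 2/27·R3.
R4 ← R4 / (-29117/1410).
R1 ← R1 − 111/47·R4.
R2 ← R2 + 585/94·R4.
R3 ← R3 + 2286/235·R4.
R5 ← R5 + 57/47·R4.
R5 ← R5 / (-10237/52940).
R1 ← R1 + 5848/13235·R5.
R2 ← R2 + 1425/2647·R5.
R3 ← R3 − 216/2647·R5.
R4 ← R4 − 314/2647·R5.
Reading off the reduced rows gives x1 = -5, x2 = 6, x3 = 4, x4 = -6, x5 = 6.

x1 = -5, x2 = 6, x3 = 4, x4 = -6, x5 = 6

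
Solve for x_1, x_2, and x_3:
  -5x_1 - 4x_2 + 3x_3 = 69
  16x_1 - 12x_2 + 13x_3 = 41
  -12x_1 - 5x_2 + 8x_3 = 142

x_1 = -6, x_2 = -6, x_3 = 5

Row-reduce the augmented matrix:
R1 ← R1 / (-5).
R2 ← R2 − 16·R1.
R3 ← R3 + 12·R1.
R2 ← R2 / (-124/5).
R1 ← R1 − 4/5·R2.
R3 ← R3 − 23/5·R2.
R3 ← R3 / (619/124).
R1 ← R1 − 4/31·R3.
R2 ← R2 + 113/124·R3.
Reading off the reduced rows gives x_1 = -6, x_2 = -6, x_3 = 5.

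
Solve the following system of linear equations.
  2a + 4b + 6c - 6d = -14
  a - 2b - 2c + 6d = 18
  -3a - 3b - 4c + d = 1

Row-reduce:
R1 ← R1 / (2).
R2 ← R2 − 1·R1.
R3 ← R3 + 3·R1.
R2 ← R2 / (-4).
R1 ← R1 − 2·R2.
R3 ← R3 − 3·R2.
R3 ← R3 / (5/4).
R1 ← R1 − 1/2·R3.
R2 ← R2 − 5/4·R3.
Rank is 3 with 4 unknowns, leaving d free.

infinitely many solutions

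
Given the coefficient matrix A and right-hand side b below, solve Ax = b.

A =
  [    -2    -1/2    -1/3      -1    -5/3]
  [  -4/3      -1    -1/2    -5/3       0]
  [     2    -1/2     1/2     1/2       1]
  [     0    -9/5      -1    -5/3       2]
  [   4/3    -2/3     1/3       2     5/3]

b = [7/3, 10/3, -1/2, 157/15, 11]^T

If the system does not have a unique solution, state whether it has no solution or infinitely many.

x_1 = -2, x_2 = -6, x_3 = -6, x_4 = 5, x_5 = 1

Row-reduce the augmented matrix:
R1 ← R1 / (-2).
R2 ← R2 + 4/3·R1.
R3 ← R3 − 2·R1.
R5 ← R5 − 4/3·R1.
R2 ← R2 / (-2/3).
R1 ← R1 − 1/4·R2.
R3 ← R3 + 1·R2.
R4 ← R4 + 9/5·R2.
R5 ← R5 + 1·R2.
R3 ← R3 / (7/12).
R1 ← R1 − 1/16·R3.
R2 ← R2 − 5/12·R3.
R4 ← R4 + 1/4·R3.
R5 ← R5 − 19/36·R3.
R4 ← R4 / (307/210).
R1 ← R1 − 1/56·R4.
R2 ← R2 − 11/14·R4.
R3 ← R3 − 12/7·R4.
R5 ← R5 − 27/14·R4.
R5 ← R5 / (1117/307).
R1 ← R1 − 468/307·R5.
R2 ← R2 − 330/307·R5.
R3 ← R3 + 508/307·R5.
R4 ← R4 + 420/307·R5.
Reading off the reduced rows gives x_1 = -2, x_2 = -6, x_3 = -6, x_4 = 5, x_5 = 1.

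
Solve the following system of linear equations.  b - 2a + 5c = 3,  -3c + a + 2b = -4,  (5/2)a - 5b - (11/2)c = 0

infinitely many solutions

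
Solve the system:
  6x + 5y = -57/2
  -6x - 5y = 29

no solution

Row-reduce:
R1 ← R1 / (6).
R2 ← R2 + 6·R1.
Row 2 reduces to 0 = 1/2, a contradiction. The system is inconsistent.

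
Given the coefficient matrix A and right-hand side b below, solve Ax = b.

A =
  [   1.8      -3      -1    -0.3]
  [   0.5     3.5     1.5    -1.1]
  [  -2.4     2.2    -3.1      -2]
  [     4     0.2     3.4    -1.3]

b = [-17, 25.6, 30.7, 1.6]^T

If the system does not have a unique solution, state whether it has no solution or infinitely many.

Row-reduce the augmented matrix:
R1 ← R1 / (9/5).
R2 ← R2 − 1/2·R1.
R3 ← R3 + 12/5·R1.
R4 ← R4 − 4·R1.
R2 ← R2 / (13/3).
R1 ← R1 + 5/3·R2.
R3 ← R3 + 9/5·R2.
R4 ← R4 − 103/15·R2.
R3 ← R3 / (-1441/390).
R1 ← R1 − 5/39·R3.
R2 ← R2 − 16/39·R3.
R4 ← R4 − 547/195·R3.
R4 ← R4 / (-6715/5764).
R1 ← R1 + 3779/5764·R4.
R2 ← R2 + 15793/28820·R4.
R3 ← R3 − 11007/14410·R4.
Reading off the reduced rows gives x_1 = -1, x_2 = 6, x_3 = -1, x_4 = -6.

x_1 = -1, x_2 = 6, x_3 = -1, x_4 = -6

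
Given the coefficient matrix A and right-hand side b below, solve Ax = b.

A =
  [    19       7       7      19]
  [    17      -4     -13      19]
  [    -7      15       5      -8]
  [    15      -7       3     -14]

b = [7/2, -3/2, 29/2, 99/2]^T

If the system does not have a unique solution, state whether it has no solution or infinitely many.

Row-reduce the augmented matrix:
R1 ← R1 / (19).
R2 ← R2 − 17·R1.
R3 ← R3 + 7·R1.
R4 ← R4 − 15·R1.
R2 ← R2 / (-195/19).
R1 ← R1 − 7/19·R2.
R3 ← R3 − 334/19·R2.
R4 ← R4 + 238/19·R2.
R3 ← R3 / (-1652/65).
R1 ← R1 + 21/65·R3.
R2 ← R2 − 122/65·R3.
R4 ← R4 − 1364/65·R3.
R4 ← R4 / (-12158/413).
R1 ← R1 − 737/708·R4.
R2 ← R2 + 13/826·R4.
R3 ← R3 + 473/4956·R4.
Reading off the reduced rows gives x_1 = 2, x_2 = 1, x_3 = -1/2, x_4 = -2.

x_1 = 2, x_2 = 1, x_3 = -1/2, x_4 = -2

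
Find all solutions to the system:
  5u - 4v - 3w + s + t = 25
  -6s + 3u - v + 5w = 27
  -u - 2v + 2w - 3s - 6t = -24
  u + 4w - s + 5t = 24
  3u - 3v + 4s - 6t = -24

Row-reduce the augmented matrix:
R1 ← R1 / (5).
R2 ← R2 − 3·R1.
R3 ← R3 + 1·R1.
R4 ← R4 − 1·R1.
R5 ← R5 − 3·R1.
R2 ← R2 / (7/5).
R1 ← R1 + 4/5·R2.
R3 ← R3 + 14/5·R2.
R4 ← R4 − 4/5·R2.
R5 ← R5 + 3/5·R2.
R3 ← R3 / (15).
R1 ← R1 − 23/7·R3.
R2 ← R2 − 34/7·R3.
R4 ← R4 − 5/7·R3.
R5 ← R5 − 33/7·R3.
R4 ← R4 / (10/3).
R1 ← R1 + 1/15·R4.
R2 ← R2 − 7/15·R4.
R3 ← R3 + 16/15·R4.
R5 ← R5 − 28/5·R4.
R5 ← R5 / (-97/7).
R1 ← R1 − 3/2·R5.
R2 ← R2 − 15/14·R5.
R3 ← R3 − 9/7·R5.
R4 ← R4 − 23/14·R5.
Reading off the reduced rows gives u = 5, v = 1, w = -1, s = -3, t = 4.

u = 5, v = 1, w = -1, s = -3, t = 4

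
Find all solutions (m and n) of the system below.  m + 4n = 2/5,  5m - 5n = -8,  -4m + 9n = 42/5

m = -6/5, n = 2/5

Row-reduce the augmented matrix:
R2 ← R2 − 5·R1.
R3 ← R3 + 4·R1.
R2 ← R2 / (-25).
R1 ← R1 − 4·R2.
R3 ← R3 − 25·R2.
R3 reduces to 0 = 0, so the extra equation is consistent.
Reading off the reduced rows gives m = -6/5, n = 2/5.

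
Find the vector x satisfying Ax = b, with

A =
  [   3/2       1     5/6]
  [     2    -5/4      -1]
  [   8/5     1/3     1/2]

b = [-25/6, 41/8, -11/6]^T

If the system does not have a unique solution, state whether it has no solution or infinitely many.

x_1 = 0, x_2 = -5/2, x_3 = -2

Row-reduce the augmented matrix:
R1 ← R1 / (3/2).
R2 ← R2 − 2·R1.
R3 ← R3 − 8/5·R1.
R2 ← R2 / (-31/12).
R1 ← R1 − 2/3·R2.
R3 ← R3 + 11/15·R2.
R3 ← R3 / (587/2790).
R1 ← R1 − 1/93·R3.
R2 ← R2 − 76/93·R3.
Reading off the reduced rows gives x_1 = 0, x_2 = -5/2, x_3 = -2.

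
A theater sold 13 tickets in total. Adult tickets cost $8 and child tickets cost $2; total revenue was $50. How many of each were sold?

Let a = adult tickets, c = child tickets.
  a + c = 13
  8a + 2c = 50
Row-reduce the augmented matrix:
R2 ← R2 − 8·R1.
R2 ← R2 / (-6).
R1 ← R1 − 1·R2.
Reading off the reduced rows gives a = 4, c = 9.

adult tickets: 4, child tickets: 9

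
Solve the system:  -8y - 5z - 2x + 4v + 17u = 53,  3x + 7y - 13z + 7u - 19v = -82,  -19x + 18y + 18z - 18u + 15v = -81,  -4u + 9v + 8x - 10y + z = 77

infinitely many solutions

Row-reduce:
R1 ← R1 / (-2).
R2 ← R2 − 3·R1.
R3 ← R3 + 19·R1.
R4 ← R4 − 8·R1.
R2 ← R2 / (-5).
R1 ← R1 − 4·R2.
R3 ← R3 − 94·R2.
R4 ← R4 + 42·R2.
R3 ← R3 / (-3199/10).
R1 ← R1 + 139/10·R3.
R2 ← R2 − 41/10·R3.
R4 ← R4 − 766/5·R3.
R4 ← R4 / (-7533/3199).
R1 ← R1 + 3996/3199·R4.
R2 ← R2 + 3102/3199·R4.
R3 ← R3 + 4315/3199·R4.
Rank is 4 with 5 unknowns, leaving v free.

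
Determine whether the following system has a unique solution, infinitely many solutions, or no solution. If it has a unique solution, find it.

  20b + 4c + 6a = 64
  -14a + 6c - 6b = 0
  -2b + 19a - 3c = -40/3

a = 0, b = 8/3, c = 8/3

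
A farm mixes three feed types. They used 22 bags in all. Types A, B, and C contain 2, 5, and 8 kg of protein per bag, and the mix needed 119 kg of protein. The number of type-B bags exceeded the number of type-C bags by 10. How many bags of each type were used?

type-A bags: 2, type-B bags: 15, type-C bags: 5

Let a = type-A bags, b = type-B bags, c = type-C bags.
  b + c + a = 22
  2a + 5b + 8c = 119
  b - c = 10
Row-reduce the augmented matrix:
R2 ← R2 − 2·R1.
R2 ← R2 / (3).
R1 ← R1 − 1·R2.
R3 ← R3 − 1·R2.
R3 ← R3 / (-3).
R1 ← R1 + 1·R3.
R2 ← R2 − 2·R3.
Reading off the reduced rows gives a = 2, b = 15, c = 5.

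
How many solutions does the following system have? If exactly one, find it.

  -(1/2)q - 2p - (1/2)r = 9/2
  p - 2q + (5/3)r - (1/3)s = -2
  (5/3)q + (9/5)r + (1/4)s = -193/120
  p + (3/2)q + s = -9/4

p = -2, q = -1/2, r = -1/2, s = 1/2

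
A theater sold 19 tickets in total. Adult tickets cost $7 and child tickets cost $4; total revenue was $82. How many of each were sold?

adult tickets: 2, child tickets: 17

Let a = adult tickets, c = child tickets.
  a + c = 19
  7a + 4c = 82
Row-reduce the augmented matrix:
R2 ← R2 − 7·R1.
R2 ← R2 / (-3).
R1 ← R1 − 1·R2.
Reading off the reduced rows gives a = 2, c = 17.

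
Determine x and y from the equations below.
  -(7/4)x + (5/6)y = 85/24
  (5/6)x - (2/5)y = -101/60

Row-reduce the augmented matrix:
R1 ← R1 / (-7/4).
R2 ← R2 − 5/6·R1.
R2 ← R2 / (-1/315).
R1 ← R1 + 10/21·R2.
Reading off the reduced rows gives x = -5/2, y = -1.

x = -5/2, y = -1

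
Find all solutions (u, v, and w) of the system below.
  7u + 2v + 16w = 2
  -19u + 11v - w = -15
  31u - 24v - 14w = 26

no solution

Row-reduce:
R1 ← R1 / (7).
R2 ← R2 + 19·R1.
R3 ← R3 − 31·R1.
R2 ← R2 / (115/7).
R1 ← R1 − 2/7·R2.
R3 ← R3 + 230/7·R2.
Row 3 reduces to 0 = -2, a contradiction. The system is inconsistent.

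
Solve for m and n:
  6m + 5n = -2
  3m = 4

m = 4/3, n = -2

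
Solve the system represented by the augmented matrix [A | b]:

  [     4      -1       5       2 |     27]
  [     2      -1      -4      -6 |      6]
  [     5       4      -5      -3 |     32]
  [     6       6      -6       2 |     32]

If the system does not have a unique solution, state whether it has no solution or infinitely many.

x_1 = 5, x_2 = 4, x_3 = 3, x_4 = -2

Row-reduce the augmented matrix:
R1 ← R1 / (4).
R2 ← R2 − 2·R1.
R3 ← R3 − 5·R1.
R4 ← R4 − 6·R1.
R2 ← R2 / (-1/2).
R1 ← R1 + 1/4·R2.
R3 ← R3 − 21/4·R2.
R4 ← R4 − 15/2·R2.
R3 ← R3 / (-159/2).
R1 ← R1 − 9/2·R3.
R2 ← R2 − 13·R3.
R4 ← R4 + 111·R3.
R4 ← R4 / (228/53).
R1 ← R1 + 25/53·R4.
R2 ← R2 − 172/159·R4.
R3 ← R3 − 158/159·R4.
Reading off the reduced rows gives x_1 = 5, x_2 = 4, x_3 = 3, x_4 = -2.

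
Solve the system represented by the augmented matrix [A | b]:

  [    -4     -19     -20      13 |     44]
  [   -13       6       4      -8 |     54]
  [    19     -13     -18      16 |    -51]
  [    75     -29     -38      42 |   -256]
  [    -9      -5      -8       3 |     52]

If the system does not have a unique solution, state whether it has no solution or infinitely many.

Row-reduce:
R1 ← R1 / (-4).
R2 ← R2 + 13·R1.
R3 ← R3 − 19·R1.
R4 ← R4 − 75·R1.
R5 ← R5 + 9·R1.
R2 ← R2 / (271/4).
R1 ← R1 − 19/4·R2.
R3 ← R3 + 413/4·R2.
R4 ← R4 + 1541/4·R2.
R5 ← R5 − 151/4·R2.
R3 ← R3 / (-2126/271).
R1 ← R1 − 44/271·R3.
R2 ← R2 − 276/271·R3.
R4 ← R4 + 5594/271·R3.
R5 ← R5 + 392/271·R3.
R4 ← R4 / (-3260/1063).
R1 ← R1 − 316/1063·R4.
R2 ← R2 + 627/1063·R4.
R3 ← R3 + 317/2126·R4.
R5 ← R5 − 1630/1063·R4.
Row 5 reduces to 0 = 1/2, a contradiction. The system is inconsistent.

no solution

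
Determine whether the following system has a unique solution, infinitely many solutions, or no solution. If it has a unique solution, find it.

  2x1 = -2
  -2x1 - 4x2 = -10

x1 = -1, x2 = 3

Row-reduce the augmented matrix:
R1 ← R1 / (2).
R2 ← R2 + 2·R1.
R2 ← R2 / (-4).
Reading off the reduced rows gives x1 = -1, x2 = 3.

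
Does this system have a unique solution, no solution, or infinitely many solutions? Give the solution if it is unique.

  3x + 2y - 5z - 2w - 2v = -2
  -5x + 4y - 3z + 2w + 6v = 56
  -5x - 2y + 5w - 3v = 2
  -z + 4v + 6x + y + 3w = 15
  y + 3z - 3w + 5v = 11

x = -2, y = 3, z = -2, w = 2, v = 4

Row-reduce the augmented matrix:
R1 ← R1 / (3).
R2 ← R2 + 5·R1.
R3 ← R3 + 5·R1.
R4 ← R4 − 6·R1.
R2 ← R2 / (22/3).
R1 ← R1 − 2/3·R2.
R3 ← R3 − 4/3·R2.
R4 ← R4 + 3·R2.
R5 ← R5 − 1·R2.
R3 ← R3 / (-69/11).
R1 ← R1 + 7/11·R3.
R2 ← R2 + 17/11·R3.
R4 ← R4 − 48/11·R3.
R5 ← R5 − 50/11·R3.
R4 ← R4 / (179/23).
R1 ← R1 + 17/23·R4.
R2 ← R2 + 15/23·R4.
R3 ← R3 + 7/23·R4.
R5 ← R5 + 33/23·R4.
R5 ← R5 / (89/179).
R1 ← R1 − 35/179·R5.
R2 ← R2 − 431/179·R5.
R3 ← R3 − 225/179·R5.
R4 ← R4 − 100/179·R5.
Reading off the reduced rows gives x = -2, y = 3, z = -2, w = 2, v = 4.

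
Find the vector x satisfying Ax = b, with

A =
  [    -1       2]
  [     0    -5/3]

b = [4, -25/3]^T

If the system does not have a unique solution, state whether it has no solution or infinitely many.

x_1 = 6, x_2 = 5

Row-reduce the augmented matrix:
R1 ← R1 / (-1).
R2 ← R2 / (-5/3).
R1 ← R1 + 2·R2.
Reading off the reduced rows gives x_1 = 6, x_2 = 5.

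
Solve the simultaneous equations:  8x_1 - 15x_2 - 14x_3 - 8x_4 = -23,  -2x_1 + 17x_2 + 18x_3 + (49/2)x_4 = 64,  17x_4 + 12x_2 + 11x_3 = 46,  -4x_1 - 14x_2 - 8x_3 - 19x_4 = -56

Row-reduce:
R1 ← R1 / (8).
R2 ← R2 + 2·R1.
R4 ← R4 + 4·R1.
R2 ← R2 / (53/4).
R1 ← R1 + 15/8·R2.
R3 ← R3 − 12·R2.
R4 ← R4 + 43/2·R2.
R3 ← R3 / (-113/53).
R1 ← R1 − 16/53·R3.
R2 ← R2 − 58/53·R3.
R4 ← R4 − 452/53·R3.
Rank is 3 with 4 unknowns, leaving x_4 free.

infinitely many solutions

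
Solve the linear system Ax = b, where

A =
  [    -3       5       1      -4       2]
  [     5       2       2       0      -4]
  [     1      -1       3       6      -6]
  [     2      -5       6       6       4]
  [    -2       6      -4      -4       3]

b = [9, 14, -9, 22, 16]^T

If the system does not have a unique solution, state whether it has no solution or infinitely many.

x_1 = 4, x_2 = 4, x_3 = 1, x_4 = 2, x_5 = 4

Row-reduce the augmented matrix:
R1 ← R1 / (-3).
R2 ← R2 − 5·R1.
R3 ← R3 − 1·R1.
R4 ← R4 − 2·R1.
R5 ← R5 + 2·R1.
R2 ← R2 / (31/3).
R1 ← R1 + 5/3·R2.
R3 ← R3 − 2/3·R2.
R4 ← R4 + 5/3·R2.
R5 ← R5 − 8/3·R2.
R3 ← R3 / (96/31).
R1 ← R1 − 8/31·R3.
R2 ← R2 − 11/31·R3.
R4 ← R4 − 225/31·R3.
R5 ← R5 + 174/31·R3.
R4 ← R4 / (-155/16).
R1 ← R1 + 1/6·R4.
R2 ← R2 + 59/48·R4.
R3 ← R3 − 79/48·R4.
R5 ← R5 − 77/8·R4.
R5 ← R5 / (1513/155).
R1 ← R1 + 296/465·R5.
R2 ← R2 + 788/465·R5.
R3 ← R3 − 598/465·R5.
R4 ← R4 + 282/155·R5.
Reading off the reduced rows gives x_1 = 4, x_2 = 4, x_3 = 1, x_4 = 2, x_5 = 4.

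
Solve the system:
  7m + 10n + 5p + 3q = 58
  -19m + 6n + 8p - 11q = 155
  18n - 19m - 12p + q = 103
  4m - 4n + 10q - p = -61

Row-reduce the augmented matrix:
R1 ← R1 / (7).
R2 ← R2 + 19·R1.
R3 ← R3 + 19·R1.
R4 ← R4 − 4·R1.
R2 ← R2 / (232/7).
R1 ← R1 − 10/7·R2.
R3 ← R3 − 316/7·R2.
R4 ← R4 + 68/7·R2.
R3 ← R3 / (-1613/58).
R1 ← R1 + 25/116·R3.
R2 ← R2 − 151/232·R3.
R4 ← R4 − 143/58·R3.
R4 ← R4 / (13878/1613).
R1 ← R1 − 727/1613·R4.
R2 ← R2 − 353/1613·R4.
R3 ← R3 + 756/1613·R4.
Reading off the reduced rows gives m = -3, n = 6, p = 5, q = -2.

m = -3, n = 6, p = 5, q = -2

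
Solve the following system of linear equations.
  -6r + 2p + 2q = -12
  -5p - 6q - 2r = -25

infinitely many solutions

Row-reduce:
R1 ← R1 / (2).
R2 ← R2 + 5·R1.
R2 ← R2 / (-1).
R1 ← R1 − 1·R2.
Rank is 2 with 3 unknowns, leaving r free.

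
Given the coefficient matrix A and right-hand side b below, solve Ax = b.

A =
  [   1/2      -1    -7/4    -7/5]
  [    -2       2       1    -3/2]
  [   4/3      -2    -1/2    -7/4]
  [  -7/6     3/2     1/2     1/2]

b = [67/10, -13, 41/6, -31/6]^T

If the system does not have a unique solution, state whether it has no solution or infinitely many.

Row-reduce:
R1 ← R1 / (1/2).
R2 ← R2 + 2·R1.
R3 ← R3 − 4/3·R1.
R4 ← R4 + 7/6·R1.
R2 ← R2 / (-2).
R1 ← R1 + 2·R2.
R3 ← R3 − 2/3·R2.
R4 ← R4 + 5/6·R2.
R3 ← R3 / (13/6).
R1 ← R1 − 5/2·R3.
R2 ← R2 − 3·R3.
R4 ← R4 + 13/12·R3.
Row 4 reduces to 0 = 3/2, a contradiction. The system is inconsistent.

no solution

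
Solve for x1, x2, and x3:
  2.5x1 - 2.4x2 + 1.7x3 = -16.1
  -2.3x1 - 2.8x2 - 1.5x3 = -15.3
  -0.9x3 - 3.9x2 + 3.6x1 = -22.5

Row-reduce the augmented matrix:
R1 ← R1 / (5/2).
R2 ← R2 + 23/10·R1.
R3 ← R3 − 18/5·R1.
R2 ← R2 / (-626/125).
R1 ← R1 + 24/25·R2.
R3 ← R3 + 111/250·R2.
R3 ← R3 / (-10497/3130).
R1 ← R1 − 209/313·R3.
R2 ← R2 + 4/313·R3.
Reading off the reduced rows gives x1 = 0, x2 = 6, x3 = -1.

x1 = 0, x2 = 6, x3 = -1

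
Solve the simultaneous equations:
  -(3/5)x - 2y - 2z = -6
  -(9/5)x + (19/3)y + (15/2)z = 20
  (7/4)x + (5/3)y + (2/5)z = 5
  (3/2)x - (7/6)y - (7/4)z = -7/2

Row-reduce:
R1 ← R1 / (-3/5).
R2 ← R2 + 9/5·R1.
R3 ← R3 − 7/4·R1.
R4 ← R4 − 3/2·R1.
R2 ← R2 / (37/3).
R1 ← R1 − 10/3·R2.
R3 ← R3 + 25/6·R2.
R4 ← R4 + 37/6·R2.
R3 ← R3 / (-1937/2220).
R1 ← R1 + 35/111·R3.
R2 ← R2 − 81/74·R3.
Row 4 reduces to 0 = 1/2, a contradiction. The system is inconsistent.

no solution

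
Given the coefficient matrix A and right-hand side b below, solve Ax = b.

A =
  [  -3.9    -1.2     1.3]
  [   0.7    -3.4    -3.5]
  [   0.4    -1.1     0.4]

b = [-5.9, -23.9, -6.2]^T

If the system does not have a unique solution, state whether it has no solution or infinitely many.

x_1 = 0, x_2 = 6, x_3 = 1

Row-reduce the augmented matrix:
R1 ← R1 / (-39/10).
R2 ← R2 − 7/10·R1.
R3 ← R3 − 2/5·R1.
R2 ← R2 / (-47/13).
R1 ← R1 − 4/13·R2.
R3 ← R3 + 159/130·R2.
R3 ← R3 / (11551/7050).
R1 ← R1 + 431/705·R3.
R2 ← R2 − 637/705·R3.
Reading off the reduced rows gives x_1 = 0, x_2 = 6, x_3 = 1.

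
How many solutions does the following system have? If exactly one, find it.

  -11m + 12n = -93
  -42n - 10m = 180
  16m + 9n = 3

m = 3, n = -5

Row-reduce the augmented matrix:
R1 ← R1 / (-11).
R2 ← R2 + 10·R1.
R3 ← R3 − 16·R1.
R2 ← R2 / (-582/11).
R1 ← R1 + 12/11·R2.
R3 ← R3 − 291/11·R2.
R3 reduces to 0 = 0, so the extra equation is consistent.
Reading off the reduced rows gives m = 3, n = -5.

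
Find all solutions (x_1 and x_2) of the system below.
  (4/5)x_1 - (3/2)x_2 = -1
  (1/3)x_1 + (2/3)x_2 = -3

x_1 = -5, x_2 = -2

Row-reduce the augmented matrix:
R1 ← R1 / (4/5).
R2 ← R2 − 1/3·R1.
R2 ← R2 / (31/24).
R1 ← R1 + 15/8·R2.
Reading off the reduced rows gives x_1 = -5, x_2 = -2.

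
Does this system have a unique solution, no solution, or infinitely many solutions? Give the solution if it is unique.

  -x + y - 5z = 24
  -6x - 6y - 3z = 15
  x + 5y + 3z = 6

Row-reduce the augmented matrix:
R1 ← R1 / (-1).
R2 ← R2 + 6·R1.
R3 ← R3 − 1·R1.
R2 ← R2 / (-12).
R1 ← R1 + 1·R2.
R3 ← R3 − 6·R2.
R3 ← R3 / (23/2).
R1 ← R1 − 11/4·R3.
R2 ← R2 + 9/4·R3.
Reading off the reduced rows gives x = -5, y = 4, z = -3.

x = -5, y = 4, z = -3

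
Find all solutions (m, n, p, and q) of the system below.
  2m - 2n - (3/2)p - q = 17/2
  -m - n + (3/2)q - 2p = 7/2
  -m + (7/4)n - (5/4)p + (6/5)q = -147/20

infinitely many solutions

Row-reduce:
R1 ← R1 / (2).
R2 ← R2 + 1·R1.
R3 ← R3 + 1·R1.
R2 ← R2 / (-2).
R1 ← R1 + 1·R2.
R3 ← R3 − 3/4·R2.
R3 ← R3 / (-97/32).
R1 ← R1 − 5/8·R3.
R2 ← R2 − 11/8·R3.
Rank is 3 with 4 unknowns, leaving q free.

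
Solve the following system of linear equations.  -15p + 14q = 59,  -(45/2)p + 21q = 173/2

Row-reduce:
R1 ← R1 / (-15).
R2 ← R2 + 45/2·R1.
Row 2 reduces to 0 = -2, a contradiction. The system is inconsistent.

no solution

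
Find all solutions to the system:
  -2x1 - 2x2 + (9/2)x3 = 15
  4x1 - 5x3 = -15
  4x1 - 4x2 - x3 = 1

Row-reduce:
R1 ← R1 / (-2).
R2 ← R2 − 4·R1.
R3 ← R3 − 4·R1.
R2 ← R2 / (-4).
R1 ← R1 − 1·R2.
R3 ← R3 + 8·R2.
Row 3 reduces to 0 = 1, a contradiction. The system is inconsistent.

no solution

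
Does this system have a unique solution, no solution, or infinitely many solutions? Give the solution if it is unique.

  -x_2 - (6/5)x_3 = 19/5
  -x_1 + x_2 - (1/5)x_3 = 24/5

Row-reduce:
Swap R1 and R2.
R1 ← R1 / (-1).
R2 ← R2 / (-1).
R1 ← R1 + 1·R2.
Rank is 2 with 3 unknowns, leaving x_3 free.

infinitely many solutions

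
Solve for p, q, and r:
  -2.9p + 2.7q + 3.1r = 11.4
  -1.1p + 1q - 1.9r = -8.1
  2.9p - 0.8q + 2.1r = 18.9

Row-reduce the augmented matrix:
R1 ← R1 / (-29/10).
R2 ← R2 + 11/10·R1.
R3 ← R3 − 29/10·R1.
R2 ← R2 / (-7/290).
R1 ← R1 + 27/29·R2.
R3 ← R3 − 19/10·R2.
R3 ← R3 / (-8292/35).
R1 ← R1 − 823/7·R3.
R2 ← R2 − 892/7·R3.
Reading off the reduced rows gives p = 5, q = 5, r = 4.

p = 5, q = 5, r = 4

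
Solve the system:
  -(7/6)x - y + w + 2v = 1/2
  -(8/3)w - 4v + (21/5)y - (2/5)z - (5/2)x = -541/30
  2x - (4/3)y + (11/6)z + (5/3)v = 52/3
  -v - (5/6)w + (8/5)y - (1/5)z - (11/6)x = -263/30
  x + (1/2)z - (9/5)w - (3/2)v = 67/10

infinitely many solutions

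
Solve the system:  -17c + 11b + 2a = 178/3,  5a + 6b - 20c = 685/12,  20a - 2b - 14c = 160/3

a = 7/4, b = 5/2, c = -5/3

Row-reduce the augmented matrix:
R1 ← R1 / (2).
R2 ← R2 − 5·R1.
R3 ← R3 − 20·R1.
R2 ← R2 / (-43/2).
R1 ← R1 − 11/2·R2.
R3 ← R3 + 112·R2.
R3 ← R3 / (1668/43).
R1 ← R1 + 118/43·R3.
R2 ← R2 + 45/43·R3.
Reading off the reduced rows gives a = 7/4, b = 5/2, c = -5/3.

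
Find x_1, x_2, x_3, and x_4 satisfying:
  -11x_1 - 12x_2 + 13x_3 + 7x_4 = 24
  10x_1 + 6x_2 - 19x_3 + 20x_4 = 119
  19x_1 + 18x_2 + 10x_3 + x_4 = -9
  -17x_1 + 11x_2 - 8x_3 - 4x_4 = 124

Row-reduce the augmented matrix:
R1 ← R1 / (-11).
R2 ← R2 − 10·R1.
R3 ← R3 − 19·R1.
R4 ← R4 + 17·R1.
R2 ← R2 / (-54/11).
R1 ← R1 − 12/11·R2.
R3 ← R3 + 30/11·R2.
R4 ← R4 − 325/11·R2.
R3 ← R3 / (328/9).
R1 ← R1 + 25/9·R3.
R2 ← R2 − 79/54·R3.
R4 ← R4 + 3851/54·R3.
R4 ← R4 / (46185/328).
R1 ← R1 − 837/164·R4.
R2 ← R2 + 1741/328·R4.
R3 ← R3 + 7/164·R4.
Reading off the reduced rows gives x_1 = -5, x_2 = 5, x_3 = -1, x_4 = 6.

x_1 = -5, x_2 = 5, x_3 = -1, x_4 = 6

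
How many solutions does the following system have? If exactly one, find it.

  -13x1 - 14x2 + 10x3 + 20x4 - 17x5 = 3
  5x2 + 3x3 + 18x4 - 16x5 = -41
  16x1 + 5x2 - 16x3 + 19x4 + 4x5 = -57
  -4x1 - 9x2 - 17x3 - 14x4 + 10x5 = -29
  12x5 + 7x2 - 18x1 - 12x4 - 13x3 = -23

x1 = 0, x2 = -1, x3 = 4, x4 = 0, x5 = 3

Row-reduce the augmented matrix:
R1 ← R1 / (-13).
R3 ← R3 − 16·R1.
R4 ← R4 + 4·R1.
R5 ← R5 + 18·R1.
R2 ← R2 / (5).
R1 ← R1 − 14/13·R2.
R3 ← R3 + 159/13·R2.
R4 ← R4 + 61/13·R2.
R5 ← R5 − 343/13·R2.
R3 ← R3 / (237/65).
R1 ← R1 + 92/65·R3.
R2 ← R2 − 3/5·R3.
R4 ← R4 + 1122/65·R3.
R5 ← R5 + 2774/65·R3.
R4 ← R4 / (32522/79).
R1 ← R1 − 2260/79·R4.
R2 ← R2 + 855/79·R4.
R3 ← R3 − 1899/79·R4.
R5 ← R5 − 70404/79·R4.
R5 ← R5 / (1847662/48783).
R1 ← R1 − 69271/48783·R5.
R2 ← R2 + 15391/16261·R5.
R3 ← R3 − 5329/48783·R5.
R4 ← R4 + 10475/16261·R5.
Reading off the reduced rows gives x1 = 0, x2 = -1, x3 = 4, x4 = 0, x5 = 3.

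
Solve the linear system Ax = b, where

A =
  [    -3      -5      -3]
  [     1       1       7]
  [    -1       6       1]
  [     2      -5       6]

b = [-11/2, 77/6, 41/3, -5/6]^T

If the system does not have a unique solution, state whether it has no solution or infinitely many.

x_1 = -8/3, x_2 = 3/2, x_3 = 2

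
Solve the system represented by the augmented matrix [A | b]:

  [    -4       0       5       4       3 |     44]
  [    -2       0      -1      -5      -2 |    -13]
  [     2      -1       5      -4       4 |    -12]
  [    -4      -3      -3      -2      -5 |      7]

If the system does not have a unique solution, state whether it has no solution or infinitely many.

infinitely many solutions

Row-reduce:
R1 ← R1 / (-4).
R2 ← R2 + 2·R1.
R3 ← R3 − 2·R1.
R4 ← R4 + 4·R1.
Swap R2 and R3.
R2 ← R2 / (-1).
R4 ← R4 + 3·R2.
R3 ← R3 / (-7/2).
R1 ← R1 + 5/4·R3.
R2 ← R2 + 15/2·R3.
R4 ← R4 + 61/2·R3.
R4 ← R4 / (61).
R1 ← R1 − 3/2·R4.
R2 ← R2 − 17·R4.
R3 ← R3 − 2·R4.
Rank is 4 with 5 unknowns, leaving x_5 free.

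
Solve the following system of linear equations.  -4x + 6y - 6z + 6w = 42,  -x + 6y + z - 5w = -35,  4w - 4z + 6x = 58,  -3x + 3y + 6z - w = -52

x = 3, y = -1, z = -6, w = 4

Row-reduce the augmented matrix:
R1 ← R1 / (-4).
R2 ← R2 + 1·R1.
R3 ← R3 − 6·R1.
R4 ← R4 + 3·R1.
R2 ← R2 / (9/2).
R1 ← R1 + 3/2·R2.
R3 ← R3 − 9·R2.
R4 ← R4 + 3/2·R2.
R3 ← R3 / (-18).
R1 ← R1 − 7/3·R3.
R2 ← R2 − 5/9·R3.
R4 ← R4 − 34/3·R3.
R4 ← R4 / (235/27).
R1 ← R1 + 8/27·R4.
R2 ← R2 + 52/81·R4.
R3 ← R3 + 13/9·R4.
Reading off the reduced rows gives x = 3, y = -1, z = -6, w = 4.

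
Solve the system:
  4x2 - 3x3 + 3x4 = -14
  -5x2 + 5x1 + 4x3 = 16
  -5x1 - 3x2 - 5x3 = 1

infinitely many solutions

Row-reduce:
Swap R1 and R2.
R1 ← R1 / (5).
R3 ← R3 + 5·R1.
R2 ← R2 / (4).
R1 ← R1 + 1·R2.
R3 ← R3 + 8·R2.
R3 ← R3 / (-7).
R1 ← R1 − 1/20·R3.
R2 ← R2 + 3/4·R3.
Rank is 3 with 4 unknowns, leaving x4 free.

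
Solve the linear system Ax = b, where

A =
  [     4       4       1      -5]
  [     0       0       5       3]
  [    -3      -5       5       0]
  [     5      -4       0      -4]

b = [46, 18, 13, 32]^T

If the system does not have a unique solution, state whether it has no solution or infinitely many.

x_1 = 4, x_2 = 1, x_3 = 6, x_4 = -4

Row-reduce the augmented matrix:
R1 ← R1 / (4).
R3 ← R3 + 3·R1.
R4 ← R4 − 5·R1.
Swap R2 and R3.
R2 ← R2 / (-2).
R1 ← R1 − 1·R2.
R4 ← R4 + 9·R2.
R3 ← R3 / (5).
R1 ← R1 − 25/8·R3.
R2 ← R2 + 23/8·R3.
R4 ← R4 + 217/8·R3.
R4 ← R4 / (177/5).
R1 ← R1 + 5·R4.
R2 ← R2 − 18/5·R4.
R3 ← R3 − 3/5·R4.
Reading off the reduced rows gives x_1 = 4, x_2 = 1, x_3 = 6, x_4 = -4.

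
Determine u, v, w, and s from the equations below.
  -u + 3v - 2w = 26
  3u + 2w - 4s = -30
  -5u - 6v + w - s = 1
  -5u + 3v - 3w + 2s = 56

u = -6, v = 4, w = -4, s = 1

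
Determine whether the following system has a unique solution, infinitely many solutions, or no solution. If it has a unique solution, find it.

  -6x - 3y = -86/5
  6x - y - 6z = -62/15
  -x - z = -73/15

x = 11/5, y = 4/3, z = 8/3

Row-reduce the augmented matrix:
R1 ← R1 / (-6).
R2 ← R2 − 6·R1.
R3 ← R3 + 1·R1.
R2 ← R2 / (-4).
R1 ← R1 − 1/2·R2.
R3 ← R3 − 1/2·R2.
R3 ← R3 / (-7/4).
R1 ← R1 + 3/4·R3.
R2 ← R2 − 3/2·R3.
Reading off the reduced rows gives x = 11/5, y = 4/3, z = 8/3.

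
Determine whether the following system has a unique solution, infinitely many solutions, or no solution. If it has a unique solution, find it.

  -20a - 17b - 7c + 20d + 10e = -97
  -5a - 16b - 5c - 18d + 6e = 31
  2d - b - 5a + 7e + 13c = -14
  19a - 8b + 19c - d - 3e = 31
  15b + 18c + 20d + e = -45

Row-reduce:
R1 ← R1 / (-20).
R2 ← R2 + 5·R1.
R3 ← R3 + 5·R1.
R4 ← R4 − 19·R1.
R2 ← R2 / (-47/4).
R1 ← R1 − 17/20·R2.
R3 ← R3 − 13/4·R2.
R4 ← R4 + 483/20·R2.
R5 ← R5 − 15·R2.
R3 ← R3 / (651/47).
R1 ← R1 − 27/235·R3.
R2 ← R2 − 13/47·R3.
R4 ← R4 − 4472/235·R3.
R5 ← R5 − 651/47·R3.
R4 ← R4 / (254327/3255).
R1 ← R1 + 2806/1085·R4.
R2 ← R2 − 1396/651·R4.
R3 ← R3 + 440/651·R4.
Rank is 4 with 5 unknowns, leaving e free.

infinitely many solutions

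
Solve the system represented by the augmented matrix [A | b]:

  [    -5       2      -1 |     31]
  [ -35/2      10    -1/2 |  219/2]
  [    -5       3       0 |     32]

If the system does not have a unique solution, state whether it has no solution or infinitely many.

no solution

Row-reduce:
R1 ← R1 / (-5).
R2 ← R2 + 35/2·R1.
R3 ← R3 + 5·R1.
R2 ← R2 / (3).
R1 ← R1 + 2/5·R2.
R3 ← R3 − 1·R2.
Row 3 reduces to 0 = 2/3, a contradiction. The system is inconsistent.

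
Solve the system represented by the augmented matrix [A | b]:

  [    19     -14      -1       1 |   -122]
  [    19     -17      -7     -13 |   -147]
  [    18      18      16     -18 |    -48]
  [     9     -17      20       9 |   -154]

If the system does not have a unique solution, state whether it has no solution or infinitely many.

x_1 = -3, x_2 = 5, x_3 = -3, x_4 = 2

Row-reduce the augmented matrix:
R1 ← R1 / (19).
R2 ← R2 − 19·R1.
R3 ← R3 − 18·R1.
R4 ← R4 − 9·R1.
R2 ← R2 / (-3).
R1 ← R1 + 14/19·R2.
R3 ← R3 − 594/19·R2.
R4 ← R4 + 197/19·R2.
R3 ← R3 / (-866/19).
R1 ← R1 − 27/19·R3.
R2 ← R2 − 2·R3.
R4 ← R4 − 783/19·R3.
R4 ← R4 / (-119678/1299).
R1 ← R1 + 2141/1299·R4.
R2 ← R2 + 3334/1299·R4.
R3 ← R3 − 1566/433·R4.
Reading off the reduced rows gives x_1 = -3, x_2 = 5, x_3 = -3, x_4 = 2.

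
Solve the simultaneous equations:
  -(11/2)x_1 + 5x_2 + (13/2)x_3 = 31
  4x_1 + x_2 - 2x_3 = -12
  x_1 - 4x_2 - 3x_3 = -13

no solution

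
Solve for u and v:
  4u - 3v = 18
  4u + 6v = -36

u = 0, v = -6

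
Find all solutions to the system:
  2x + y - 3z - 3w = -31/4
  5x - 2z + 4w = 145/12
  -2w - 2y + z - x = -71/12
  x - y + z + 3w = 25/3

Row-reduce the augmented matrix:
R1 ← R1 / (2).
R2 ← R2 − 5·R1.
R3 ← R3 + 1·R1.
R4 ← R4 − 1·R1.
R2 ← R2 / (-5/2).
R1 ← R1 − 1/2·R2.
R3 ← R3 + 3/2·R2.
R4 ← R4 + 3/2·R2.
R3 ← R3 / (-19/5).
R1 ← R1 + 2/5·R3.
R2 ← R2 + 11/5·R3.
R4 ← R4 + 4/5·R3.
R4 ← R4 / (-4/19).
R1 ← R1 − 36/19·R4.
R2 ← R2 − 27/19·R4.
R3 ← R3 − 52/19·R4.
Reading off the reduced rows gives x = -1/4, y = -1/4, z = -2/3, w = 3.

x = -1/4, y = -1/4, z = -2/3, w = 3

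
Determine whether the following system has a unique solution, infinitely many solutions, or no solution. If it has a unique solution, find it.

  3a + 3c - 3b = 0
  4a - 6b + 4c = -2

Row-reduce:
R1 ← R1 / (3).
R2 ← R2 − 4·R1.
R2 ← R2 / (-2).
R1 ← R1 + 1·R2.
Rank is 2 with 3 unknowns, leaving c free.

infinitely many solutions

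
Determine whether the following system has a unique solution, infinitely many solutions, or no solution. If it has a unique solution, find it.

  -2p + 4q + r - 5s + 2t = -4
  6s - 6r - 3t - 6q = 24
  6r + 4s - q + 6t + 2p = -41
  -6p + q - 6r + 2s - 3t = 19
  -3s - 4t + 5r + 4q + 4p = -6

p = 1, q = -1, r = -4, s = -2, t = -2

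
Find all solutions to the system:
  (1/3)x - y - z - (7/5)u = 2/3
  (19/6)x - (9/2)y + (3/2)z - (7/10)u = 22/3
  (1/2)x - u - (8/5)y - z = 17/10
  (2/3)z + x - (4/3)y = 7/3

Row-reduce:
R1 ← R1 / (1/3).
R2 ← R2 − 19/6·R1.
R3 ← R3 − 1/2·R1.
R4 ← R4 − 1·R1.
R2 ← R2 / (5).
R1 ← R1 + 3·R2.
R3 ← R3 + 1/10·R2.
R4 ← R4 − 5/3·R2.
R3 ← R3 / (18/25).
R1 ← R1 − 18/5·R3.
R2 ← R2 − 11/5·R3.
Rank is 3 with 4 unknowns, leaving u free.

infinitely many solutions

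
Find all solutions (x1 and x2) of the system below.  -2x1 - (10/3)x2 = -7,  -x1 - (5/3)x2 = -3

no solution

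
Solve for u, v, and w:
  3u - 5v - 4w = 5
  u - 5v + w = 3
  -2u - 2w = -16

u = 6, v = 1, w = 2

Row-reduce the augmented matrix:
R1 ← R1 / (3).
R2 ← R2 − 1·R1.
R3 ← R3 + 2·R1.
R2 ← R2 / (-10/3).
R1 ← R1 + 5/3·R2.
R3 ← R3 + 10/3·R2.
R3 ← R3 / (-7).
R1 ← R1 + 5/2·R3.
R2 ← R2 + 7/10·R3.
Reading off the reduced rows gives u = 6, v = 1, w = 2.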